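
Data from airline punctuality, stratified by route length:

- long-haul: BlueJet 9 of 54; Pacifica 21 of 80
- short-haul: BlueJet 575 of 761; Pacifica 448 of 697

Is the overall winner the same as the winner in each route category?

Long-haul: BlueJet 9/54 = 16.7%, Pacifica 21/80 = 26.2% → Pacifica
Short-haul: BlueJet 575/761 = 75.6%, Pacifica 448/697 = 64.3% → BlueJet
Overall: BlueJet 584/815 = 71.7%, Pacifica 469/777 = 60.4% → BlueJet
Neither sweeps: BlueJet wins 1 of 2 groups, Pacifica wins 1. BlueJet wins overall but not every group — no Simpson reversal.

No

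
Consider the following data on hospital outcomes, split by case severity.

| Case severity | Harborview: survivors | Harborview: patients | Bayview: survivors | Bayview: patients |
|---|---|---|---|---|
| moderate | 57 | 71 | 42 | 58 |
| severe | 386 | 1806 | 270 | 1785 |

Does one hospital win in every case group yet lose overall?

No

Moderate: Harborview 57/71 = 80.3%, Bayview 42/58 = 72.4% → Harborview
Severe: Harborview 386/1806 = 21.4%, Bayview 270/1785 = 15.1% → Harborview
Overall: Harborview 443/1877 = 23.6%, Bayview 312/1843 = 16.9% → Harborview
Harborview wins overall and in every case group — no reversal.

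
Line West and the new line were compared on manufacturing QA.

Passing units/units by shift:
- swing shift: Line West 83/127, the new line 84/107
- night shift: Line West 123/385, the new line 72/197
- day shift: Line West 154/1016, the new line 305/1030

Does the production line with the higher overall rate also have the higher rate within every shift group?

Swing shift: Line West 83/127 = 65.4%, the new line 84/107 = 78.5% → the new line
Night shift: Line West 123/385 = 31.9%, the new line 72/197 = 36.5% → the new line
Day shift: Line West 154/1016 = 15.2%, the new line 305/1030 = 29.6% → the new line
Overall: Line West 360/1528 = 23.6%, the new line 461/1334 = 34.6% → the new line
The new line wins overall and in every shift group — no reversal.

Yes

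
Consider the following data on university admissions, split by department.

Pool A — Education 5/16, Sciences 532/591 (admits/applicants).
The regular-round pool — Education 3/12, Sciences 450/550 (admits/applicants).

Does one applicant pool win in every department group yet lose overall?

Education: Pool A 5/16 = 31.2%, the regular-round pool 3/12 = 25.0% → Pool A
Sciences: Pool A 532/591 = 90.0%, the regular-round pool 450/550 = 81.8% → Pool A
Overall: Pool A 537/607 = 88.5%, the regular-round pool 453/562 = 80.6% → Pool A
Pool A wins overall and in every department group — no reversal.

No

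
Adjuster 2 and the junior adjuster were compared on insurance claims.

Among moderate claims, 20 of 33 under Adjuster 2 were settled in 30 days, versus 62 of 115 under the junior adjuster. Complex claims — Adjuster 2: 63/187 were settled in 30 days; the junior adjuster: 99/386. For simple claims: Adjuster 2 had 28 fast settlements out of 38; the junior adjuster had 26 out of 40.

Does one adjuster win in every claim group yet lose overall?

Moderate: Adjuster 2 20/33 = 60.6%, the junior adjuster 62/115 = 53.9% → Adjuster 2
Complex: Adjuster 2 63/187 = 33.7%, the junior adjuster 99/386 = 25.6% → Adjuster 2
Simple: Adjuster 2 28/38 = 73.7%, the junior adjuster 26/40 = 65.0% → Adjuster 2
Overall: Adjuster 2 111/258 = 43.0%, the junior adjuster 187/541 = 34.6% → Adjuster 2
Adjuster 2 wins overall and in every claim group — no reversal.

No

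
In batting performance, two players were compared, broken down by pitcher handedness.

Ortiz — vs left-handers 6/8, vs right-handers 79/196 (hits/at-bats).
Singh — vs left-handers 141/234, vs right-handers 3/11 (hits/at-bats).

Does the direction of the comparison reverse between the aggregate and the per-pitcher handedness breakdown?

Vs left-handers: Ortiz 6/8 = 75.0%, Singh 141/234 = 60.3% → Ortiz
Vs right-handers: Ortiz 79/196 = 40.3%, Singh 3/11 = 27.3% → Ortiz
Overall: Ortiz 85/204 = 41.7%, Singh 144/245 = 58.8% → Singh
Ortiz wins each pitcher group but Singh wins overall — the comparison reverses. Ortiz's at-bats skew toward vs right-handers, which has a lower base rate.

Yes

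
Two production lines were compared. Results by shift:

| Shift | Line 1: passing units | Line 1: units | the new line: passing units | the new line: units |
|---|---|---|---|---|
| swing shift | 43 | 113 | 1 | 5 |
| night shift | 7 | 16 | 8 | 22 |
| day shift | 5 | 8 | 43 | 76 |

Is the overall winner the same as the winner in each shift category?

Swing shift: Line 1 43/113 = 38.1%, the new line 1/5 = 20.0% → Line 1
Night shift: Line 1 7/16 = 43.8%, the new line 8/22 = 36.4% → Line 1
Day shift: Line 1 5/8 = 62.5%, the new line 43/76 = 56.6% → Line 1
Overall: Line 1 55/137 = 40.1%, the new line 52/103 = 50.5% → the new line
Line 1 wins each shift group but the new line wins overall — the comparison reverses. Line 1's units skew toward swing shift, which has a lower base rate.

No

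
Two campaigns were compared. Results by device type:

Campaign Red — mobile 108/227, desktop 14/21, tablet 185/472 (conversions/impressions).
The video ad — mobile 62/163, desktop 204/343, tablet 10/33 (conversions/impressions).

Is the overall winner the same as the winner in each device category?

No

Mobile: Campaign Red 108/227 = 47.6%, the video ad 62/163 = 38.0% → Campaign Red
Desktop: Campaign Red 14/21 = 66.7%, the video ad 204/343 = 59.5% → Campaign Red
Tablet: Campaign Red 185/472 = 39.2%, the video ad 10/33 = 30.3% → Campaign Red
Overall: Campaign Red 307/720 = 42.6%, the video ad 276/539 = 51.2% → the video ad
Campaign Red wins each device group but the video ad wins overall — the comparison reverses. Campaign Red's impressions skew toward tablet, which has a lower base rate.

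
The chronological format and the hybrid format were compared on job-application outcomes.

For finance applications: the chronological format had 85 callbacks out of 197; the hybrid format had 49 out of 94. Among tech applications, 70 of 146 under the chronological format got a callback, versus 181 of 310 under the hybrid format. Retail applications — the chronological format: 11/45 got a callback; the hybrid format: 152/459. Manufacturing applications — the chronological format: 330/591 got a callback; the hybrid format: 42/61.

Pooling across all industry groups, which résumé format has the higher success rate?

Finance: the chronological format 85/197 = 43.1%, the hybrid format 49/94 = 52.1% → the hybrid format
Tech: the chronological format 70/146 = 47.9%, the hybrid format 181/310 = 58.4% → the hybrid format
Retail: the chronological format 11/45 = 24.4%, the hybrid format 152/459 = 33.1% → the hybrid format
Manufacturing: the chronological format 330/591 = 55.8%, the hybrid format 42/61 = 68.9% → the hybrid format
Overall: the chronological format 496/979 = 50.7%, the hybrid format 424/924 = 45.9% → the chronological format
(The hybrid format wins every industry group but the chronological format wins overall — the hybrid format's applications skew toward the low-rate retail group.)

the chronological format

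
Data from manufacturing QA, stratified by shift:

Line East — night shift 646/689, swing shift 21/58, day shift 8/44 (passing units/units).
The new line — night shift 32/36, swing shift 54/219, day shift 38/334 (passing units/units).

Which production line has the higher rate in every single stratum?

Line East

Night shift: Line East 646/689 = 93.8%, the new line 32/36 = 88.9% → Line East
Swing shift: Line East 21/58 = 36.2%, the new line 54/219 = 24.7% → Line East
Day shift: Line East 8/44 = 18.2%, the new line 38/334 = 11.4% → Line East
Line East has the higher rate in all 3 groups.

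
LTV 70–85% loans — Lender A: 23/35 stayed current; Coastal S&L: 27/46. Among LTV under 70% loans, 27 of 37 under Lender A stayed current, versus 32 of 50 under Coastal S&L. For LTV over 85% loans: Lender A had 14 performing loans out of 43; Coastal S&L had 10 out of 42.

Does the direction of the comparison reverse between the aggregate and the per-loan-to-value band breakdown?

LTV 70–85%: Lender A 23/35 = 65.7%, Coastal S&L 27/46 = 58.7% → Lender A
LTV under 70%: Lender A 27/37 = 73.0%, Coastal S&L 32/50 = 64.0% → Lender A
LTV over 85%: Lender A 14/43 = 32.6%, Coastal S&L 10/42 = 23.8% → Lender A
Overall: Lender A 64/115 = 55.7%, Coastal S&L 69/138 = 50.0% → Lender A
Lender A wins overall and in every loan-to-value group — no reversal.

No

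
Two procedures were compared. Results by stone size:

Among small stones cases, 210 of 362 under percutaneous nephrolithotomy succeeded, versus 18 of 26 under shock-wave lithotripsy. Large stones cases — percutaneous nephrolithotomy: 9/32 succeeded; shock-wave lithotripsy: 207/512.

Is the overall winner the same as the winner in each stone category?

Small stones: percutaneous nephrolithotomy 210/362 = 58.0%, shock-wave lithotripsy 18/26 = 69.2% → shock-wave lithotripsy
Large stones: percutaneous nephrolithotomy 9/32 = 28.1%, shock-wave lithotripsy 207/512 = 40.4% → shock-wave lithotripsy
Overall: percutaneous nephrolithotomy 219/394 = 55.6%, shock-wave lithotripsy 225/538 = 41.8% → percutaneous nephrolithotomy
Shock-wave lithotripsy wins each stone group but percutaneous nephrolithotomy wins overall — the comparison reverses. Shock-wave lithotripsy's cases skew toward large stones, which has a lower base rate.

No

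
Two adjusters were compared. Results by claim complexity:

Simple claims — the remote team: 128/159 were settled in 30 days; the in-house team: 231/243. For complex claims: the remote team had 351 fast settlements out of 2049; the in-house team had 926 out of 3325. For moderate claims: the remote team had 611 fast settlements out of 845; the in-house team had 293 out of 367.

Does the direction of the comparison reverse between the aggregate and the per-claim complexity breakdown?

Simple: the remote team 128/159 = 80.5%, the in-house team 231/243 = 95.1% → the in-house team
Complex: the remote team 351/2049 = 17.1%, the in-house team 926/3325 = 27.8% → the in-house team
Moderate: the remote team 611/845 = 72.3%, the in-house team 293/367 = 79.8% → the in-house team
Overall: the remote team 1090/3053 = 35.7%, the in-house team 1450/3935 = 36.8% → the in-house team
The in-house team wins overall and in every claim group — no reversal.

No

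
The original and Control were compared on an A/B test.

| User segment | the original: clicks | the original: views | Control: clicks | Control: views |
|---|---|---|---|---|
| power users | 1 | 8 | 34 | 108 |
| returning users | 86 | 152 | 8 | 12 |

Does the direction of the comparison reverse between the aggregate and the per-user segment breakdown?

Yes

Power users: the original 1/8 = 12.5%, Control 34/108 = 31.5% → Control
Returning users: the original 86/152 = 56.6%, Control 8/12 = 66.7% → Control
Overall: the original 87/160 = 54.4%, Control 42/120 = 35.0% → the original
Control wins each user group but the original wins overall — the comparison reverses. Control's views skew toward power users, which has a lower base rate.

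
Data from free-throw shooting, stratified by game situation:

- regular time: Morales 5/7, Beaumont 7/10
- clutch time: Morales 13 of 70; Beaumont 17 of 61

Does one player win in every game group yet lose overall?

No

Regular time: Morales 5/7 = 71.4%, Beaumont 7/10 = 70.0% → Morales
Clutch time: Morales 13/70 = 18.6%, Beaumont 17/61 = 27.9% → Beaumont
Overall: Morales 18/77 = 23.4%, Beaumont 24/71 = 33.8% → Beaumont
Neither sweeps: Morales wins 1 of 2 groups, Beaumont wins 1. Beaumont wins overall but not every group — no Simpson reversal.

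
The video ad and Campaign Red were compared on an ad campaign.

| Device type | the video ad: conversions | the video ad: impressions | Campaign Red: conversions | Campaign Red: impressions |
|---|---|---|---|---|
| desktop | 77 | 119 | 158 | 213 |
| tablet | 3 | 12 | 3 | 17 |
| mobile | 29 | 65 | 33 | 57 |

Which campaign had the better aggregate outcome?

Campaign Red

Desktop: the video ad 77/119 = 64.7%, Campaign Red 158/213 = 74.2% → Campaign Red
Tablet: the video ad 3/12 = 25.0%, Campaign Red 3/17 = 17.6% → the video ad
Mobile: the video ad 29/65 = 44.6%, Campaign Red 33/57 = 57.9% → Campaign Red
Overall: the video ad 109/196 = 55.6%, Campaign Red 194/287 = 67.6% → Campaign Red
(Neither sweeps every device group, but Campaign Red has the higher pooled rate.)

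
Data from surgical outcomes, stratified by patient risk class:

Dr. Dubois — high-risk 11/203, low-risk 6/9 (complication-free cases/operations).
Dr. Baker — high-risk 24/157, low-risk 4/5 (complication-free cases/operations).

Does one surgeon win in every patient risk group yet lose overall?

No

High-risk: Dr. Dubois 11/203 = 5.4%, Dr. Baker 24/157 = 15.3% → Dr. Baker
Low-risk: Dr. Dubois 6/9 = 66.7%, Dr. Baker 4/5 = 80.0% → Dr. Baker
Overall: Dr. Dubois 17/212 = 8.0%, Dr. Baker 28/162 = 17.3% → Dr. Baker
Dr. Baker wins overall and in every patient risk group — no reversal.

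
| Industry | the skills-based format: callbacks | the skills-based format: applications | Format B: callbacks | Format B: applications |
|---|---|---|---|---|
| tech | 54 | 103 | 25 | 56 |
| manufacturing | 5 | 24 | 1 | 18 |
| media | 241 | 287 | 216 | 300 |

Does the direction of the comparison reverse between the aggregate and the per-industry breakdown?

Tech: the skills-based format 54/103 = 52.4%, Format B 25/56 = 44.6% → the skills-based format
Manufacturing: the skills-based format 5/24 = 20.8%, Format B 1/18 = 5.6% → the skills-based format
Media: the skills-based format 241/287 = 84.0%, Format B 216/300 = 72.0% → the skills-based format
Overall: the skills-based format 300/414 = 72.5%, Format B 242/374 = 64.7% → the skills-based format
The skills-based format wins overall and in every industry group — no reversal.

No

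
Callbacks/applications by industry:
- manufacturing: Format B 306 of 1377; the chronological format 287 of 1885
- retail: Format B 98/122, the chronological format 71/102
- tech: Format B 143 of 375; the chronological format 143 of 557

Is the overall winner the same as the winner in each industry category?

Manufacturing: Format B 306/1377 = 22.2%, the chronological format 287/1885 = 15.2% → Format B
Retail: Format B 98/122 = 80.3%, the chronological format 71/102 = 69.6% → Format B
Tech: Format B 143/375 = 38.1%, the chronological format 143/557 = 25.7% → Format B
Overall: Format B 547/1874 = 29.2%, the chronological format 501/2544 = 19.7% → Format B
Format B wins overall and in every industry group — no reversal.

Yes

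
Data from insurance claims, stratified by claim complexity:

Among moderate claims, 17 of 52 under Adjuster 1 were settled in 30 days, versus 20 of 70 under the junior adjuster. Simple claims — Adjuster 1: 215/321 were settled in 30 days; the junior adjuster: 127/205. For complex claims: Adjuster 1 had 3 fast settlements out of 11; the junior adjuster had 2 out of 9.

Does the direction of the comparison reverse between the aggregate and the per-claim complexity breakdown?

No

Moderate: Adjuster 1 17/52 = 32.7%, the junior adjuster 20/70 = 28.6% → Adjuster 1
Simple: Adjuster 1 215/321 = 67.0%, the junior adjuster 127/205 = 62.0% → Adjuster 1
Complex: Adjuster 1 3/11 = 27.3%, the junior adjuster 2/9 = 22.2% → Adjuster 1
Overall: Adjuster 1 235/384 = 61.2%, the junior adjuster 149/284 = 52.5% → Adjuster 1
Adjuster 1 wins overall and in every claim group — no reversal.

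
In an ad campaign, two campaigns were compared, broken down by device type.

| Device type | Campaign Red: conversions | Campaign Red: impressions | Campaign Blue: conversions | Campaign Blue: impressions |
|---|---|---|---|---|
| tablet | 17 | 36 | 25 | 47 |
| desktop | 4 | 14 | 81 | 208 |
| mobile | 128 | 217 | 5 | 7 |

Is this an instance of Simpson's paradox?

Tablet: Campaign Red 17/36 = 47.2%, Campaign Blue 25/47 = 53.2% → Campaign Blue
Desktop: Campaign Red 4/14 = 28.6%, Campaign Blue 81/208 = 38.9% → Campaign Blue
Mobile: Campaign Red 128/217 = 59.0%, Campaign Blue 5/7 = 71.4% → Campaign Blue
Overall: Campaign Red 149/267 = 55.8%, Campaign Blue 111/262 = 42.4% → Campaign Red
Campaign Blue wins each device group but Campaign Red wins overall — the comparison reverses. Campaign Blue's impressions skew toward desktop, which has a lower base rate.

Yes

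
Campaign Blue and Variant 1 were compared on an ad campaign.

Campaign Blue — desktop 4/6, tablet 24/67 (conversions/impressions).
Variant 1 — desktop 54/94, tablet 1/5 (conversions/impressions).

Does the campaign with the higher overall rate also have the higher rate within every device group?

Desktop: Campaign Blue 4/6 = 66.7%, Variant 1 54/94 = 57.4% → Campaign Blue
Tablet: Campaign Blue 24/67 = 35.8%, Variant 1 1/5 = 20.0% → Campaign Blue
Overall: Campaign Blue 28/73 = 38.4%, Variant 1 55/99 = 55.6% → Variant 1
Campaign Blue wins each device group but Variant 1 wins overall — the comparison reverses. Campaign Blue's impressions skew toward tablet, which has a lower base rate.

No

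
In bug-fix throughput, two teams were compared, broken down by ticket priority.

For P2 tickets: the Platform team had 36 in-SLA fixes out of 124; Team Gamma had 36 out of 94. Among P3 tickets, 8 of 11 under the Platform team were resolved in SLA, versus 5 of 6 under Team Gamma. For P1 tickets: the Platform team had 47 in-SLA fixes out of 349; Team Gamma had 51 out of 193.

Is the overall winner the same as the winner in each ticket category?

P2: the Platform team 36/124 = 29.0%, Team Gamma 36/94 = 38.3% → Team Gamma
P3: the Platform team 8/11 = 72.7%, Team Gamma 5/6 = 83.3% → Team Gamma
P1: the Platform team 47/349 = 13.5%, Team Gamma 51/193 = 26.4% → Team Gamma
Overall: the Platform team 91/484 = 18.8%, Team Gamma 92/293 = 31.4% → Team Gamma
Team Gamma wins overall and in every ticket group — no reversal.

Yes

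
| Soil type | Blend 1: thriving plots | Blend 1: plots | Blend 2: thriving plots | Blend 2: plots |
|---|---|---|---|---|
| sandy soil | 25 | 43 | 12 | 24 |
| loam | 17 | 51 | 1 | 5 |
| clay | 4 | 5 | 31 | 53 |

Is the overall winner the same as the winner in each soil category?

No

Sandy soil: Blend 1 25/43 = 58.1%, Blend 2 12/24 = 50.0% → Blend 1
Loam: Blend 1 17/51 = 33.3%, Blend 2 1/5 = 20.0% → Blend 1
Clay: Blend 1 4/5 = 80.0%, Blend 2 31/53 = 58.5% → Blend 1
Overall: Blend 1 46/99 = 46.5%, Blend 2 44/82 = 53.7% → Blend 2
Blend 1 wins each soil group but Blend 2 wins overall — the comparison reverses. Blend 1's plots skew toward loam, which has a lower base rate.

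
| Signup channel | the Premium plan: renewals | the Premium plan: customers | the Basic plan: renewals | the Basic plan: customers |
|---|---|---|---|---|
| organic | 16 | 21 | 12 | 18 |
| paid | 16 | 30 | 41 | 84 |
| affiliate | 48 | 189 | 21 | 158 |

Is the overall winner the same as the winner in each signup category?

Yes

Organic: the Premium plan 16/21 = 76.2%, the Basic plan 12/18 = 66.7% → the Premium plan
Paid: the Premium plan 16/30 = 53.3%, the Basic plan 41/84 = 48.8% → the Premium plan
Affiliate: the Premium plan 48/189 = 25.4%, the Basic plan 21/158 = 13.3% → the Premium plan
Overall: the Premium plan 80/240 = 33.3%, the Basic plan 74/260 = 28.5% → the Premium plan
The Premium plan wins overall and in every signup group — no reversal.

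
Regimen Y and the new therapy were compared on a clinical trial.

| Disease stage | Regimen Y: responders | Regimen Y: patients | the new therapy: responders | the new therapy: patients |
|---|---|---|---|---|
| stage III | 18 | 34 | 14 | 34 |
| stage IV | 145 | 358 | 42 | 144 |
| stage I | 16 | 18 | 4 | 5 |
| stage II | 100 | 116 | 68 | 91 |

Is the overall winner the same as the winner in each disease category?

Yes

Stage III: Regimen Y 18/34 = 52.9%, the new therapy 14/34 = 41.2% → Regimen Y
Stage IV: Regimen Y 145/358 = 40.5%, the new therapy 42/144 = 29.2% → Regimen Y
Stage I: Regimen Y 16/18 = 88.9%, the new therapy 4/5 = 80.0% → Regimen Y
Stage II: Regimen Y 100/116 = 86.2%, the new therapy 68/91 = 74.7% → Regimen Y
Overall: Regimen Y 279/526 = 53.0%, the new therapy 128/274 = 46.7% → Regimen Y
Regimen Y wins overall and in every disease group — no reversal.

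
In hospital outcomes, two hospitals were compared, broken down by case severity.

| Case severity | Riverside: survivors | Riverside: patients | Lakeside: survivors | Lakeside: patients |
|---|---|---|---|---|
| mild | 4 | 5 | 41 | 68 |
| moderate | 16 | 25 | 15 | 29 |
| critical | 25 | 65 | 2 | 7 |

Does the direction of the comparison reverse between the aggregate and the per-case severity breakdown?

Yes

Mild: Riverside 4/5 = 80.0%, Lakeside 41/68 = 60.3% → Riverside
Moderate: Riverside 16/25 = 64.0%, Lakeside 15/29 = 51.7% → Riverside
Critical: Riverside 25/65 = 38.5%, Lakeside 2/7 = 28.6% → Riverside
Overall: Riverside 45/95 = 47.4%, Lakeside 58/104 = 55.8% → Lakeside
Riverside wins each case group but Lakeside wins overall — the comparison reverses. Riverside's patients skew toward critical, which has a lower base rate.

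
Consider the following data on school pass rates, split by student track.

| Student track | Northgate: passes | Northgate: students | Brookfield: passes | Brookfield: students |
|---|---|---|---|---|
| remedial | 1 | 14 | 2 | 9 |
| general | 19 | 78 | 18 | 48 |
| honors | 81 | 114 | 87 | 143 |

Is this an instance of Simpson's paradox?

No

Remedial: Northgate 1/14 = 7.1%, Brookfield 2/9 = 22.2% → Brookfield
General: Northgate 19/78 = 24.4%, Brookfield 18/48 = 37.5% → Brookfield
Honors: Northgate 81/114 = 71.1%, Brookfield 87/143 = 60.8% → Northgate
Overall: Northgate 101/206 = 49.0%, Brookfield 107/200 = 53.5% → Brookfield
Neither sweeps: Northgate wins 1 of 3 groups, Brookfield wins 2. Brookfield wins overall but not every group — no Simpson reversal.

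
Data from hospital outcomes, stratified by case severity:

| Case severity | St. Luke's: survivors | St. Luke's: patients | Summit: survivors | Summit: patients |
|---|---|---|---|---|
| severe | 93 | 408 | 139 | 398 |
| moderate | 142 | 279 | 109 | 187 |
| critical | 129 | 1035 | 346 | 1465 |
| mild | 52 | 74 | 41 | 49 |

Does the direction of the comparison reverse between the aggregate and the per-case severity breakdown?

No

Severe: St. Luke's 93/408 = 22.8%, Summit 139/398 = 34.9% → Summit
Moderate: St. Luke's 142/279 = 50.9%, Summit 109/187 = 58.3% → Summit
Critical: St. Luke's 129/1035 = 12.5%, Summit 346/1465 = 23.6% → Summit
Mild: St. Luke's 52/74 = 70.3%, Summit 41/49 = 83.7% → Summit
Overall: St. Luke's 416/1796 = 23.2%, Summit 635/2099 = 30.3% → Summit
Summit wins overall and in every case group — no reversal.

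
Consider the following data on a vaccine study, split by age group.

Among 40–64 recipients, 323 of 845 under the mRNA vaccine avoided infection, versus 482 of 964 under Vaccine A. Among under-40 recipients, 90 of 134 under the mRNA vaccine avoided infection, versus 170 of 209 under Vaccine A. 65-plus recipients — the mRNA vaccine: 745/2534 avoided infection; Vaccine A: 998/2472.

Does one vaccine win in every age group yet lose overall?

40–64: the mRNA vaccine 323/845 = 38.2%, Vaccine A 482/964 = 50.0% → Vaccine A
Under-40: the mRNA vaccine 90/134 = 67.2%, Vaccine A 170/209 = 81.3% → Vaccine A
65-plus: the mRNA vaccine 745/2534 = 29.4%, Vaccine A 998/2472 = 40.4% → Vaccine A
Overall: the mRNA vaccine 1158/3513 = 33.0%, Vaccine A 1650/3645 = 45.3% → Vaccine A
Vaccine A wins overall and in every age group — no reversal.

No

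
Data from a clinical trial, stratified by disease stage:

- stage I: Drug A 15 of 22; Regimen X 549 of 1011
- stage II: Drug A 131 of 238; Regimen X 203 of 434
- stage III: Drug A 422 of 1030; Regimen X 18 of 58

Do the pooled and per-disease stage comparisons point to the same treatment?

Stage I: Drug A 15/22 = 68.2%, Regimen X 549/1011 = 54.3% → Drug A
Stage II: Drug A 131/238 = 55.0%, Regimen X 203/434 = 46.8% → Drug A
Stage III: Drug A 422/1030 = 41.0%, Regimen X 18/58 = 31.0% → Drug A
Overall: Drug A 568/1290 = 44.0%, Regimen X 770/1503 = 51.2% → Regimen X
Drug A wins each disease group but Regimen X wins overall — the comparison reverses. Drug A's patients skew toward stage III, which has a lower base rate.

No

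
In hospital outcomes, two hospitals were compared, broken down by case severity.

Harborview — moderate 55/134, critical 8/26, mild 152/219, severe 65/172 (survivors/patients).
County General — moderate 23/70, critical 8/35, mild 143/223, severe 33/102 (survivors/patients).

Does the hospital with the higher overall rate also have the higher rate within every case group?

Yes

Moderate: Harborview 55/134 = 41.0%, County General 23/70 = 32.9% → Harborview
Critical: Harborview 8/26 = 30.8%, County General 8/35 = 22.9% → Harborview
Mild: Harborview 152/219 = 69.4%, County General 143/223 = 64.1% → Harborview
Severe: Harborview 65/172 = 37.8%, County General 33/102 = 32.4% → Harborview
Overall: Harborview 280/551 = 50.8%, County General 207/430 = 48.1% → Harborview
Harborview wins overall and in every case group — no reversal.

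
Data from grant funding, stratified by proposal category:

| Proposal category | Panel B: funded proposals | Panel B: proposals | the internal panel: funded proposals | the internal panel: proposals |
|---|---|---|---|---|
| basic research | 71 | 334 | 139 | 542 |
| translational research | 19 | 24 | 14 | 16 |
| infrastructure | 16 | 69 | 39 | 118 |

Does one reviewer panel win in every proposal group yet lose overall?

No

Basic research: Panel B 71/334 = 21.3%, the internal panel 139/542 = 25.6% → the internal panel
Translational research: Panel B 19/24 = 79.2%, the internal panel 14/16 = 87.5% → the internal panel
Infrastructure: Panel B 16/69 = 23.2%, the internal panel 39/118 = 33.1% → the internal panel
Overall: Panel B 106/427 = 24.8%, the internal panel 192/676 = 28.4% → the internal panel
The internal panel wins overall and in every proposal group — no reversal.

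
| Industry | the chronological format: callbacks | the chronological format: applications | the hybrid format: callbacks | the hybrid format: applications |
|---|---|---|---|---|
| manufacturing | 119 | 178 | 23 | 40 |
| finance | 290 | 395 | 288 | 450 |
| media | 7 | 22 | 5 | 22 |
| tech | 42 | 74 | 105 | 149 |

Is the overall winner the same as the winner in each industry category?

Manufacturing: the chronological format 119/178 = 66.9%, the hybrid format 23/40 = 57.5% → the chronological format
Finance: the chronological format 290/395 = 73.4%, the hybrid format 288/450 = 64.0% → the chronological format
Media: the chronological format 7/22 = 31.8%, the hybrid format 5/22 = 22.7% → the chronological format
Tech: the chronological format 42/74 = 56.8%, the hybrid format 105/149 = 70.5% → the hybrid format
Overall: the chronological format 458/669 = 68.5%, the hybrid format 421/661 = 63.7% → the chronological format
Neither sweeps: the chronological format wins 3 of 4 groups, the hybrid format wins 1. The chronological format wins overall but not every group — no Simpson reversal.

No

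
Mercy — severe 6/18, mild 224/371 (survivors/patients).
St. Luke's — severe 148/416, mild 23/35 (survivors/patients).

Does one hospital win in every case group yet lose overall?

Severe: Mercy 6/18 = 33.3%, St. Luke's 148/416 = 35.6% → St. Luke's
Mild: Mercy 224/371 = 60.4%, St. Luke's 23/35 = 65.7% → St. Luke's
Overall: Mercy 230/389 = 59.1%, St. Luke's 171/451 = 37.9% → Mercy
St. Luke's wins each case group but Mercy wins overall — the comparison reverses. St. Luke's's patients skew toward severe, which has a lower base rate.

Yes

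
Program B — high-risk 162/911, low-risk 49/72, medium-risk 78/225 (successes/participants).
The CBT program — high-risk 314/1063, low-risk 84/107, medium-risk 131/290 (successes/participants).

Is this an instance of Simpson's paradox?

High-risk: Program B 162/911 = 17.8%, the CBT program 314/1063 = 29.5% → the CBT program
Low-risk: Program B 49/72 = 68.1%, the CBT program 84/107 = 78.5% → the CBT program
Medium-risk: Program B 78/225 = 34.7%, the CBT program 131/290 = 45.2% → the CBT program
Overall: Program B 289/1208 = 23.9%, the CBT program 529/1460 = 36.2% → the CBT program
The CBT program wins overall and in every risk group — no reversal.

No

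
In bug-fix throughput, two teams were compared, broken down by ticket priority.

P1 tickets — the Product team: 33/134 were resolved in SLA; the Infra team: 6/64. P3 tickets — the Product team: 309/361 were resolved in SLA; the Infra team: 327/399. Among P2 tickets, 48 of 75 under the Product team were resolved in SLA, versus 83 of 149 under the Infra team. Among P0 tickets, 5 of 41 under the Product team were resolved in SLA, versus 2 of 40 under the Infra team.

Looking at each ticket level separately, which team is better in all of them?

the Product team

P1: the Product team 33/134 = 24.6%, the Infra team 6/64 = 9.4% → the Product team
P3: the Product team 309/361 = 85.6%, the Infra team 327/399 = 82.0% → the Product team
P2: the Product team 48/75 = 64.0%, the Infra team 83/149 = 55.7% → the Product team
P0: the Product team 5/41 = 12.2%, the Infra team 2/40 = 5.0% → the Product team
The Product team has the higher rate in all 4 groups.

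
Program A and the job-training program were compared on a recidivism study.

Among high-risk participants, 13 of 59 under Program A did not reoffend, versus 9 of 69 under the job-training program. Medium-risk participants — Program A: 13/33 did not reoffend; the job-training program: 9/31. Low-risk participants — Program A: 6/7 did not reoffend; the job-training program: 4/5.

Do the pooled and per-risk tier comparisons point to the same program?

High-risk: Program A 13/59 = 22.0%, the job-training program 9/69 = 13.0% → Program A
Medium-risk: Program A 13/33 = 39.4%, the job-training program 9/31 = 29.0% → Program A
Low-risk: Program A 6/7 = 85.7%, the job-training program 4/5 = 80.0% → Program A
Overall: Program A 32/99 = 32.3%, the job-training program 22/105 = 21.0% → Program A
Program A wins overall and in every risk group — no reversal.

Yes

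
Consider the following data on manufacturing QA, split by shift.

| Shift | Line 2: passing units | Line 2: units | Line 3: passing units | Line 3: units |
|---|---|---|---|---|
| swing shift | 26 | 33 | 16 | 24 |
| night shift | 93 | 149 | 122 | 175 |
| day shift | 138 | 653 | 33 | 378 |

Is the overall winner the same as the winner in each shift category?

Swing shift: Line 2 26/33 = 78.8%, Line 3 16/24 = 66.7% → Line 2
Night shift: Line 2 93/149 = 62.4%, Line 3 122/175 = 69.7% → Line 3
Day shift: Line 2 138/653 = 21.1%, Line 3 33/378 = 8.7% → Line 2
Overall: Line 2 257/835 = 30.8%, Line 3 171/577 = 29.6% → Line 2
Neither sweeps: Line 2 wins 2 of 3 groups, Line 3 wins 1. Line 2 wins overall but not every group — no Simpson reversal.

No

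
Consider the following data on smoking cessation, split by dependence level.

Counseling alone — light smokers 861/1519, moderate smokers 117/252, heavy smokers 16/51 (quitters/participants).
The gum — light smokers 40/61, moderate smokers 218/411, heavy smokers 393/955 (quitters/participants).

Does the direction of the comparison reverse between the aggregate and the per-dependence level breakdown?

Light smokers: counseling alone 861/1519 = 56.7%, the gum 40/61 = 65.6% → the gum
Moderate smokers: counseling alone 117/252 = 46.4%, the gum 218/411 = 53.0% → the gum
Heavy smokers: counseling alone 16/51 = 31.4%, the gum 393/955 = 41.2% → the gum
Overall: counseling alone 994/1822 = 54.6%, the gum 651/1427 = 45.6% → counseling alone
The gum wins each dependence group but counseling alone wins overall — the comparison reverses. The gum's participants skew toward heavy smokers, which has a lower base rate.

Yes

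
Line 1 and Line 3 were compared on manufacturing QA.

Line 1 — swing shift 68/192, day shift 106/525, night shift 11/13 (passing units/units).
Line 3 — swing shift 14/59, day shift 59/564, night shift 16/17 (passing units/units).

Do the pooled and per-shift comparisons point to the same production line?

No

Swing shift: Line 1 68/192 = 35.4%, Line 3 14/59 = 23.7% → Line 1
Day shift: Line 1 106/525 = 20.2%, Line 3 59/564 = 10.5% → Line 1
Night shift: Line 1 11/13 = 84.6%, Line 3 16/17 = 94.1% → Line 3
Overall: Line 1 185/730 = 25.3%, Line 3 89/640 = 13.9% → Line 1
Neither sweeps: Line 1 wins 2 of 3 groups, Line 3 wins 1. Line 1 wins overall but not every group — no Simpson reversal.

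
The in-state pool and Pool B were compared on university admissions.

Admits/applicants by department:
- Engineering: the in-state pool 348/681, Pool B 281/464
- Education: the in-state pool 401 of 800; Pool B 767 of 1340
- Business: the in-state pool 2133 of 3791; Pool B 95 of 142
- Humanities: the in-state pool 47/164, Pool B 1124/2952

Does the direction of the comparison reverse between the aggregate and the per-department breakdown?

Yes

Engineering: the in-state pool 348/681 = 51.1%, Pool B 281/464 = 60.6% → Pool B
Education: the in-state pool 401/800 = 50.1%, Pool B 767/1340 = 57.2% → Pool B
Business: the in-state pool 2133/3791 = 56.3%, Pool B 95/142 = 66.9% → Pool B
Humanities: the in-state pool 47/164 = 28.7%, Pool B 1124/2952 = 38.1% → Pool B
Overall: the in-state pool 2929/5436 = 53.9%, Pool B 2267/4898 = 46.3% → the in-state pool
Pool B wins each department group but the in-state pool wins overall — the comparison reverses. Pool B's applicants skew toward Humanities, which has a lower base rate.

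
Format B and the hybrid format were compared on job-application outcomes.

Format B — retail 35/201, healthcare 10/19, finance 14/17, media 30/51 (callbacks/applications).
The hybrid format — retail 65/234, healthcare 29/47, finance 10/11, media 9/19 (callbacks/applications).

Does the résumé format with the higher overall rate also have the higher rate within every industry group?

Retail: Format B 35/201 = 17.4%, the hybrid format 65/234 = 27.8% → the hybrid format
Healthcare: Format B 10/19 = 52.6%, the hybrid format 29/47 = 61.7% → the hybrid format
Finance: Format B 14/17 = 82.4%, the hybrid format 10/11 = 90.9% → the hybrid format
Media: Format B 30/51 = 58.8%, the hybrid format 9/19 = 47.4% → Format B
Overall: Format B 89/288 = 30.9%, the hybrid format 113/311 = 36.3% → the hybrid format
Neither sweeps: Format B wins 1 of 4 groups, the hybrid format wins 3. The hybrid format wins overall but not every group — no Simpson reversal.

No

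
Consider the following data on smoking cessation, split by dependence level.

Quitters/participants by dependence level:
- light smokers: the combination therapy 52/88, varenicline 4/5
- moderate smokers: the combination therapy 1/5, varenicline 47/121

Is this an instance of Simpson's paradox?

Light smokers: the combination therapy 52/88 = 59.1%, varenicline 4/5 = 80.0% → varenicline
Moderate smokers: the combination therapy 1/5 = 20.0%, varenicline 47/121 = 38.8% → varenicline
Overall: the combination therapy 53/93 = 57.0%, varenicline 51/126 = 40.5% → the combination therapy
Varenicline wins each dependence group but the combination therapy wins overall — the comparison reverses. Varenicline's participants skew toward moderate smokers, which has a lower base rate.

Yes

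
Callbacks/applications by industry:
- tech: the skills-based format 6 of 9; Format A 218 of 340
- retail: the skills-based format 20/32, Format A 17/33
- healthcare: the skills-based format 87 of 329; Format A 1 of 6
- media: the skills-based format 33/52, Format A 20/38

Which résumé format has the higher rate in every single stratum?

Tech: the skills-based format 6/9 = 66.7%, Format A 218/340 = 64.1% → the skills-based format
Retail: the skills-based format 20/32 = 62.5%, Format A 17/33 = 51.5% → the skills-based format
Healthcare: the skills-based format 87/329 = 26.4%, Format A 1/6 = 16.7% → the skills-based format
Media: the skills-based format 33/52 = 63.5%, Format A 20/38 = 52.6% → the skills-based format
The skills-based format has the higher rate in all 4 groups.

the skills-based format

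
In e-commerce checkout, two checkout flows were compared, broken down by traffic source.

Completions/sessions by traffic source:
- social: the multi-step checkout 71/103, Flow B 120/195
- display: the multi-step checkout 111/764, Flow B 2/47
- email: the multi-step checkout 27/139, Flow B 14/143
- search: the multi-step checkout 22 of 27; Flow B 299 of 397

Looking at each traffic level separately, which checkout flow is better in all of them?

Social: the multi-step checkout 71/103 = 68.9%, Flow B 120/195 = 61.5% → the multi-step checkout
Display: the multi-step checkout 111/764 = 14.5%, Flow B 2/47 = 4.3% → the multi-step checkout
Email: the multi-step checkout 27/139 = 19.4%, Flow B 14/143 = 9.8% → the multi-step checkout
Search: the multi-step checkout 22/27 = 81.5%, Flow B 299/397 = 75.3% → the multi-step checkout
The multi-step checkout has the higher rate in all 4 groups.

the multi-step checkout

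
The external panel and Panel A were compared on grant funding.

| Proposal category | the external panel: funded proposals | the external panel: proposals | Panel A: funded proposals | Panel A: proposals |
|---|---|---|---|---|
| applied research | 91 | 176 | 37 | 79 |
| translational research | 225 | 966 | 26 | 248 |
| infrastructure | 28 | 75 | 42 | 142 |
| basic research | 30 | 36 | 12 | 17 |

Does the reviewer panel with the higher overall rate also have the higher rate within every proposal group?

Yes

Applied research: the external panel 91/176 = 51.7%, Panel A 37/79 = 46.8% → the external panel
Translational research: the external panel 225/966 = 23.3%, Panel A 26/248 = 10.5% → the external panel
Infrastructure: the external panel 28/75 = 37.3%, Panel A 42/142 = 29.6% → the external panel
Basic research: the external panel 30/36 = 83.3%, Panel A 12/17 = 70.6% → the external panel
Overall: the external panel 374/1253 = 29.8%, Panel A 117/486 = 24.1% → the external panel
The external panel wins overall and in every proposal group — no reversal.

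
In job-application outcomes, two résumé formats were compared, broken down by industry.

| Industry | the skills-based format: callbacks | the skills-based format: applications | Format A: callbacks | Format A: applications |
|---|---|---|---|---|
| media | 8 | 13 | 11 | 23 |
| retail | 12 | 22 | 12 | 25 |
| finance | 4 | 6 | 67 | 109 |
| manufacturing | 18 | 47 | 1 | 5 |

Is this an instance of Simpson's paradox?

Media: the skills-based format 8/13 = 61.5%, Format A 11/23 = 47.8% → the skills-based format
Retail: the skills-based format 12/22 = 54.5%, Format A 12/25 = 48.0% → the skills-based format
Finance: the skills-based format 4/6 = 66.7%, Format A 67/109 = 61.5% → the skills-based format
Manufacturing: the skills-based format 18/47 = 38.3%, Format A 1/5 = 20.0% → the skills-based format
Overall: the skills-based format 42/88 = 47.7%, Format A 91/162 = 56.2% → Format A
The skills-based format wins each industry group but Format A wins overall — the comparison reverses. The skills-based format's applications skew toward manufacturing, which has a lower base rate.

Yes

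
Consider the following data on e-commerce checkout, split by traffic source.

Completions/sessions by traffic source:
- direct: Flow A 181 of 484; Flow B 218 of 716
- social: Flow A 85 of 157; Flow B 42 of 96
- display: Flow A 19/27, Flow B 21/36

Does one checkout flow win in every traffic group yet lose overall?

No

Direct: Flow A 181/484 = 37.4%, Flow B 218/716 = 30.4% → Flow A
Social: Flow A 85/157 = 54.1%, Flow B 42/96 = 43.8% → Flow A
Display: Flow A 19/27 = 70.4%, Flow B 21/36 = 58.3% → Flow A
Overall: Flow A 285/668 = 42.7%, Flow B 281/848 = 33.1% → Flow A
Flow A wins overall and in every traffic group — no reversal.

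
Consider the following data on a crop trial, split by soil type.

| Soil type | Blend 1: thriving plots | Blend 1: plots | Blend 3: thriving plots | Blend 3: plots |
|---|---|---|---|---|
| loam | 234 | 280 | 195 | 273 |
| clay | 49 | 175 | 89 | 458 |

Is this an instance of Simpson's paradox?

No

Loam: Blend 1 234/280 = 83.6%, Blend 3 195/273 = 71.4% → Blend 1
Clay: Blend 1 49/175 = 28.0%, Blend 3 89/458 = 19.4% → Blend 1
Overall: Blend 1 283/455 = 62.2%, Blend 3 284/731 = 38.9% → Blend 1
Blend 1 wins overall and in every soil group — no reversal.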